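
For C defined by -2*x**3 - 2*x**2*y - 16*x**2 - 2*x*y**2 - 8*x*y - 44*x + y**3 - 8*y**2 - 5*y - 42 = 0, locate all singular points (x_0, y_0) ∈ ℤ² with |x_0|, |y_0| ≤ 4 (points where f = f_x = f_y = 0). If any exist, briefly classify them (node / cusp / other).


Singular points: {(-3, 1)}; classification: cusp.

Compute partial derivatives:
  f_x = -6*x**2 - 4*x*y - 32*x - 2*y**2 - 8*y - 44.
  f_y = -2*x**2 - 4*x*y - 8*x + 3*y**2 - 16*y - 5.
Scan x_0 ∈ {−4, ..., 4}. For each x_0, f_y(x_0, y) is a polynomial in y; find its integer roots y ∈ {−4, ..., 4}, then test f_x and f at those candidates.
  x = -4: f_y(-4, y) = 3*y**2 - 5; no integer root y with |y| ≤ 4.
  x = -3: f_y(-3, y) = 3*y**2 - 4*y + 1; vanishes at y ∈ {1}. (-3, 1): f_x = 0, f = 0 — SINGULAR.
  x = -2: f_y(-2, y) = 3*y**2 - 8*y + 3; no integer root y with |y| ≤ 4.
  x = -1: f_y(-1, y) = 3*y**2 - 12*y + 1; no integer root y with |y| ≤ 4.
  x = 0: f_y(0, y) = 3*y**2 - 16*y - 5; no integer root y with |y| ≤ 4.
  x = 1: f_y(1, y) = 3*y**2 - 20*y - 15; no integer root y with |y| ≤ 4.
  x = 2: f_y(2, y) = 3*y**2 - 24*y - 29; no integer root y with |y| ≤ 4.
  x = 3: f_y(3, y) = 3*y**2 - 28*y - 47; no integer root y with |y| ≤ 4.
  x = 4: f_y(4, y) = 3*y**2 - 32*y - 69; no integer root y with |y| ≤ 4.
Only singular point on the grid: (-3, 1).
Classify: substitute x = -3 + u, y = 1 + v and expand: f = -2*u**3 - 2*u**2*v - 2*u*v**2 + v**3 + v**2.
No constant or linear terms (consistent with a singular point). Quadratic part: v**2. Cubic part: -2*u**3 - 2*u**2*v - 2*u*v**2 + v**3.
The quadratic part v**2 is a perfect square, so there is a single (double) tangent line v = 0, i.e. y = 1. Restricting the cubic part to that line (v = 0) leaves -2*u**3 ≠ 0, so f is not divisible by v and the branch is v² ≈ 2*u**3 to lowest order — this is a cusp.
Classification: cusp.


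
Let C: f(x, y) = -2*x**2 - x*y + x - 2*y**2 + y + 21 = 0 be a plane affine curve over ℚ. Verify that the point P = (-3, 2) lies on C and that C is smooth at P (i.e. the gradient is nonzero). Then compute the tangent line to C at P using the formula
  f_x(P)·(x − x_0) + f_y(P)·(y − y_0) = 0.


Tangent line at P: 11*x - 4*y + 41 = 0.

Step 1: f(-3, 2) = 0, so P lies on C.
Step 2: partial derivatives
  f_x(x, y) = -4*x - y + 1, f_y(x, y) = -x - 4*y + 1.
  f_x(P) = 11, f_y(P) = -4 (gradient nonzero, so P is smooth).
Step 3: tangent line at P: 11·(x − -3) + -4·(y − 2) = 0.
Expanding: 11*x - 4*y + 41 = 0.


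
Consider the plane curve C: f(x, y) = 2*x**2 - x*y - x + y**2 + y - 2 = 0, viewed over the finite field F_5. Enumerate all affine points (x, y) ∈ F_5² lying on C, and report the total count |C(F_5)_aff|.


Affine F_5-points: {(0, 1), (0, 3), (1, 1), (1, 4), (2, 3), (4, 4)}; count = 6.

For each of the 25 pairs (x, y) ∈ F_5², evaluate f(x, y) mod 5. Record the zeros.
  x = 0: [0↦3, 1↦0, 2↦4, 3↦0, 4↦3]  zeros at y ∈ {1, 3}
  x = 1: [0↦4, 1↦0, 2↦3, 3↦3, 4↦0]  zeros at y ∈ {1, 4}
  x = 2: [0↦4, 1↦4, 2↦1, 3↦0, 4↦1]  zeros at y ∈ {3}
  x = 3: [0↦3, 1↦2, 2↦3, 3↦1, 4↦1]  zeros at y ∈ ∅
  x = 4: [0↦1, 1↦4, 2↦4, 3↦1, 4↦0]  zeros at y ∈ {4}
Collecting zeros: affine points = {(0, 1), (0, 3), (1, 1), (1, 4), (2, 3), (4, 4)}.
Total count |C(F_5)_aff| = 6.


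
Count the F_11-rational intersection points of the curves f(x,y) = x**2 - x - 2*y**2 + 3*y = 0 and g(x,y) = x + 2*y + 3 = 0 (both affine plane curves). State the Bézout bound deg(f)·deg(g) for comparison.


Common zeros: ∅; count = 0; Bézout bound = 2.

deg(f) = 2, deg(g) = 1, so Bézout bound = 2.
Scan x ∈ F_11. For each x, list the y ∈ F_11 with f(x, y) ≡ 0 and those with g(x, y) ≡ 0 (mod 11); the common zeros in that column are the intersection.
  x = 0: f ≡ 0 at y ∈ {0, 7}; g ≡ 0 at y ∈ {4}; common: ∅.
  x = 1: f ≡ 0 at y ∈ {0, 7}; g ≡ 0 at y ∈ {9}; common: ∅.
  x = 2: f ≡ 0 at y ∈ {2, 5}; g ≡ 0 at y ∈ {3}; common: ∅.
  x = 3: f ≡ 0 at y ∈ ∅; g ≡ 0 at y ∈ {8}; common: ∅.
  x = 4: f ≡ 0 at y ∈ ∅; g ≡ 0 at y ∈ {2}; common: ∅.
  x = 5: f ≡ 0 at y ∈ {3, 4}; g ≡ 0 at y ∈ {7}; common: ∅.
  x = 6: f ≡ 0 at y ∈ ∅; g ≡ 0 at y ∈ {1}; common: ∅.
  x = 7: f ≡ 0 at y ∈ {3, 4}; g ≡ 0 at y ∈ {6}; common: ∅.
  x = 8: f ≡ 0 at y ∈ ∅; g ≡ 0 at y ∈ {0}; common: ∅.
  x = 9: f ≡ 0 at y ∈ ∅; g ≡ 0 at y ∈ {5}; common: ∅.
  x = 10: f ≡ 0 at y ∈ {2, 5}; g ≡ 0 at y ∈ {10}; common: ∅.
Collecting: common zeros = ∅, so the count is 0.
Comparison with the Bézout bound: 0 ≤ 2 = deg(f)·deg(g), as expected for curves with no common component (the affine F_11-count falls short of the bound because intersections may lie at infinity, over extension fields, or carry multiplicity).


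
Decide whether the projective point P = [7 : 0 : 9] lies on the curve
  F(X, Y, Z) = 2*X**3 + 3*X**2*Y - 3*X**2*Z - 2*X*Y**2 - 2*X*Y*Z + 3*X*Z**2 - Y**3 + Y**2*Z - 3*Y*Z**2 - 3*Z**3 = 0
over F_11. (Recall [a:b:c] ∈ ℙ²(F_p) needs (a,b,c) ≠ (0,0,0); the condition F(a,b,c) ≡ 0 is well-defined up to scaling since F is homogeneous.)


F(7,0,9) ≡ 10 (mod 11); P is NOT on the curve.

Evaluate F(7, 0, 9) term-by-term (mod 11).
  2*X**3 ↦ 2·343·1·1 = 686
  3*X**2*Y ↦ 3·49·0·1 = 0
  -3*X**2*Z ↦ -3·49·1·9 = -1323
  -2*X*Y**2 ↦ -2·7·0·1 = 0
  -2*X*Y*Z ↦ -2·7·0·9 = 0
  3*X*Z**2 ↦ 3·7·1·81 = 1701
  -Y**3 ↦ -1·1·0·1 = 0
  Y**2*Z ↦ 1·1·0·9 = 0
  -3*Y*Z**2 ↦ -3·1·0·81 = 0
  -3*Z**3 ↦ -3·1·1·729 = -2187
Sum: F(7, 0, 9) = (686) + (0) + (-1323) + (0) + (0) + (1701) + (0) + (0) + (0) + (-2187) = -1123.
Reducing mod 11: -1123 ≡ 10 (mod 11).
Since F(a, b, c) ≡ 10 ≠ 0 (mod 11), P does NOT lie on the curve.


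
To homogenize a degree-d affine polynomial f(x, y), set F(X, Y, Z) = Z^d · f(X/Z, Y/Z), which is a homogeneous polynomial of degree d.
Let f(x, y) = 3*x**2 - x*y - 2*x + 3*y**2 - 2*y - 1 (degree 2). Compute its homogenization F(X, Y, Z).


F(X, Y, Z) = 3*X**2 - X*Y - 2*X*Z + 3*Y**2 - 2*Y*Z - Z**2

deg(f) = 2.
Substitute x = X/Z, y = Y/Z into f, then multiply by Z^2.
  monomial 3·x^2·y^0 ↦ 3·X^2·Y^0·Z^0.
  monomial -1·x^1·y^1 ↦ -1·X^1·Y^1·Z^0.
  monomial -2·x^1·y^0 ↦ -2·X^1·Y^0·Z^1.
  monomial 3·x^0·y^2 ↦ 3·X^0·Y^2·Z^0.
  monomial -2·x^0·y^1 ↦ -2·X^0·Y^1·Z^1.
  monomial -1·x^0·y^0 ↦ -1·X^0·Y^0·Z^2.
Collecting: F(X, Y, Z) = 3*X**2 - X*Y - 2*X*Z + 3*Y**2 - 2*Y*Z - Z**2.


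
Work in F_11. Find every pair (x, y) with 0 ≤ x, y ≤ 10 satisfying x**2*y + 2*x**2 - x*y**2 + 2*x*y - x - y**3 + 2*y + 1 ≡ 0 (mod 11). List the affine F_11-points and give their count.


Affine F_11-points: {(0, 4), (0, 8), (0, 10), (1, 2), (1, 6), (2, 2), (3, 5), (3, 9), (4, 3), (4, 5), (4, 10), (5, 1), (6, 1), (6, 7), (6, 8), (7, 4), (8, 0), (9, 0), (9, 6), (9, 7), (10, 3)}; count = 21.

For each of the 121 pairs (x, y) ∈ F_11², evaluate f(x, y) mod 11. Record the zeros.
  x = 0: [0↦1, 1↦2, 2↦8, 3↦2, 4↦0, 5↦7, 6↦6, 7↦2, 8↦0, 9↦5, 10↦0]  zeros at y ∈ {4, 8, 10}
  x = 1: [0↦2, 1↦5, 2↦0, 3↦3, 4↦8, 5↦9, 6↦0, 7↦8, 8↦5, 9↦7, 10↦8]  zeros at y ∈ {2, 6}
  x = 2: [0↦7, 1↦3, 2↦0, 3↦3, 4↦6, 5↦3, 6↦10, 7↦10, 8↦8, 9↦9, 10↦7]  zeros at y ∈ {2}
  x = 3: [0↦5, 1↦7, 2↦8, 3↦2, 4↦5, 5↦0, 6↦3, 7↦8, 8↦9, 9↦0, 10↦8]  zeros at y ∈ {5, 9}
  x = 4: [0↦7, 1↦6, 2↦2, 3↦0, 4↦5, 5↦0, 6↦1, 7↦2, 8↦8, 9↦2, 10↦0]  zeros at y ∈ {3, 5, 10}
  x = 5: [0↦2, 1↦0, 2↦4, 3↦8, 4↦6, 5↦3, 6↦4, 7↦3, 8↦5, 9↦4, 10↦5]  zeros at y ∈ {1}
  x = 6: [0↦1, 1↦0, 2↦3, 3↦4, 4↦8, 5↦9, 6↦1, 7↦0, 8↦0, 9↦6, 10↦1]  zeros at y ∈ {1, 7, 8}
  x = 7: [0↦4, 1↦6, 2↦10, 3↦10, 4↦0, 5↦7, 6↦3, 7↦4, 8↦4, 9↦8, 10↦10]  zeros at y ∈ {4}
  x = 8: [0↦0, 1↦7, 2↦3, 3↦4, 4↦4, 5↦8, 6↦10, 7↦4, 8↦6, 9↦10, 10↦10]  zeros at y ∈ {0}
  x = 9: [0↦0, 1↦3, 2↦4, 3↦8, 4↦9, 5↦1, 6↦0, 7↦0, 8↦6, 9↦1, 10↦1]  zeros at y ∈ {0, 6, 7}
  x = 10: [0↦4, 1↦5, 2↦2, 3↦0, 4↦4, 5↦8, 6↦6, 7↦3, 8↦4, 9↦3, 10↦5]  zeros at y ∈ {3}
Collecting zeros: affine points = {(0, 4), (0, 8), (0, 10), (1, 2), (1, 6), (2, 2), (3, 5), (3, 9), (4, 3), (4, 5), (4, 10), (5, 1), (6, 1), (6, 7), (6, 8), (7, 4), (8, 0), (9, 0), (9, 6), (9, 7), (10, 3)}.
Total count |C(F_11)_aff| = 21.


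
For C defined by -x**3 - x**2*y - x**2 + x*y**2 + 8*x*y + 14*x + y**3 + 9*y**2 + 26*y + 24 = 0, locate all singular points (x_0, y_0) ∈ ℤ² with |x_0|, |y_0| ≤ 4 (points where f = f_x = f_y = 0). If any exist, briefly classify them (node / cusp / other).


Singular points: {(1, -3)}; classification: node.

Compute partial derivatives:
  f_x = -3*x**2 - 2*x*y - 2*x + y**2 + 8*y + 14.
  f_y = -x**2 + 2*x*y + 8*x + 3*y**2 + 18*y + 26.
Scan x_0 ∈ {−4, ..., 4}. For each x_0, f_y(x_0, y) is a polynomial in y; find its integer roots y ∈ {−4, ..., 4}, then test f_x and f at those candidates.
  x = -4: f_y(-4, y) = 3*y**2 + 10*y - 22; no integer root y with |y| ≤ 4.
  x = -3: f_y(-3, y) = 3*y**2 + 12*y - 7; no integer root y with |y| ≤ 4.
  x = -2: f_y(-2, y) = 3*y**2 + 14*y + 6; no integer root y with |y| ≤ 4.
  x = -1: f_y(-1, y) = 3*y**2 + 16*y + 17; no integer root y with |y| ≤ 4.
  x = 0: f_y(0, y) = 3*y**2 + 18*y + 26; no integer root y with |y| ≤ 4.
  x = 1: f_y(1, y) = 3*y**2 + 20*y + 33; vanishes at y ∈ {-3}. (1, -3): f_x = 0, f = 0 — SINGULAR.
  x = 2: f_y(2, y) = 3*y**2 + 22*y + 38; no integer root y with |y| ≤ 4.
  x = 3: f_y(3, y) = 3*y**2 + 24*y + 41; no integer root y with |y| ≤ 4.
  x = 4: f_y(4, y) = 3*y**2 + 26*y + 42; no integer root y with |y| ≤ 4.
Only singular point on the grid: (1, -3).
Classify: substitute x = 1 + u, y = -3 + v and expand: f = -u**3 - u**2*v - u**2 + u*v**2 + v**3 + v**2.
No constant or linear terms (consistent with a singular point). Quadratic part: -u**2 + v**2. Cubic part: -u**3 - u**2*v + u*v**2 + v**3.
The quadratic part v**2 - u**2 = (v − u)(v + u) splits into two distinct linear factors, so there are two distinct tangent lines y − -3 = ±(x − 1) — this is a node (ordinary double point).
Classification: node.


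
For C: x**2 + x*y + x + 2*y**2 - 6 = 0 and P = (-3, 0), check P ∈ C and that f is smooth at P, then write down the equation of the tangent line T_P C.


Tangent line at P: -5*x - 3*y - 15 = 0.

Step 1: f(-3, 0) = 0, so P lies on C.
Step 2: partial derivatives
  f_x(x, y) = 2*x + y + 1, f_y(x, y) = x + 4*y.
  f_x(P) = -5, f_y(P) = -3 (gradient nonzero, so P is smooth).
Step 3: tangent line at P: -5·(x − -3) + -3·(y − 0) = 0.
Expanding: -5*x - 3*y - 15 = 0.


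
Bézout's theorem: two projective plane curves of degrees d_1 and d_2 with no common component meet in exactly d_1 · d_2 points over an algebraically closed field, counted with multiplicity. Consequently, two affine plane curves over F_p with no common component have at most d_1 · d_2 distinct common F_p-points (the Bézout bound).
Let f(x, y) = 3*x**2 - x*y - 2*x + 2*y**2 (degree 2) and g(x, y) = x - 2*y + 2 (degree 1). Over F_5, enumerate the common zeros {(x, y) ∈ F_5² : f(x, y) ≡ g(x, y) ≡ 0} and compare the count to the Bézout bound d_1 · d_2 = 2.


Common zeros: ∅; count = 0; Bézout bound = 2.

deg(f) = 2, deg(g) = 1, so Bézout bound = 2.
Scan x ∈ F_5. For each x, list the y ∈ F_5 with f(x, y) ≡ 0 and those with g(x, y) ≡ 0 (mod 5); the common zeros in that column are the intersection.
  x = 0: f ≡ 0 at y ∈ {0}; g ≡ 0 at y ∈ {1}; common: ∅.
  x = 1: f ≡ 0 at y ∈ ∅; g ≡ 0 at y ∈ {4}; common: ∅.
  x = 2: f ≡ 0 at y ∈ {3}; g ≡ 0 at y ∈ {2}; common: ∅.
  x = 3: f ≡ 0 at y ∈ {1, 3}; g ≡ 0 at y ∈ {0}; common: ∅.
  x = 4: f ≡ 0 at y ∈ {0, 2}; g ≡ 0 at y ∈ {3}; common: ∅.
Collecting: common zeros = ∅, so the count is 0.
Comparison with the Bézout bound: 0 ≤ 2 = deg(f)·deg(g), as expected for curves with no common component (the affine F_5-count falls short of the bound because intersections may lie at infinity, over extension fields, or carry multiplicity).


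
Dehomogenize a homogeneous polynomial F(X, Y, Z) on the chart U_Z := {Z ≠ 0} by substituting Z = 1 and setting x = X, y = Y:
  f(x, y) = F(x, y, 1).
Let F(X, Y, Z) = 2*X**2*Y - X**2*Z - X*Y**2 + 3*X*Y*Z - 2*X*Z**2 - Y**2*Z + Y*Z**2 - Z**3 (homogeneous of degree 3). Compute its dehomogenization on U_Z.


f(x, y) = 2*x**2*y - x**2 - x*y**2 + 3*x*y - 2*x - y**2 + y - 1

On U_Z we set Z = 1. Each monomial c·X^i·Y^j·Z^k in F becomes c·x^i·y^j·1^k = c·x^i·y^j.
Substituting Z = 1: F(X, Y, 1) = 2*x**2*y - x**2 - x*y**2 + 3*x*y - 2*x - y**2 + y - 1.
Note: deg(f) ≤ deg(F) = 3; strict inequality happens when F is divisible by Z (lost terms).


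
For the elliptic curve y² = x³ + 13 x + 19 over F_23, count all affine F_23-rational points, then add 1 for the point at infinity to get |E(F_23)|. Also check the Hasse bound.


Affine points = {(3, 4), (3, 19), (5, 5), (5, 18), (7, 4), (7, 19), (13, 4), (13, 19), (14, 1), (14, 22), (15, 1), (15, 22), (17, 1), (17, 22), (18, 6), (18, 17), (19, 8), (19, 15), (21, 10), (21, 13)}; affine count = 20; |E(F_23)| = 21.

Discriminant check: Δ ∝ 4a³ + 27b² = 4·13³ + 27·19² = 4·2197 + 27·361 ≡ 20 (mod 23). Nonzero ⇒ E is nonsingular.
For each x ∈ F_23, compute rhs = x³ + 13·x + 19 mod 23, then count y ∈ F_23 with y² ≡ rhs.
  x = 0: rhs = 19, matching y values: none (0 points).
  x = 1: rhs = 10, matching y values: none (0 points).
  x = 2: rhs = 7, matching y values: none (0 points).
  x = 3: rhs = 16, matching y values: 4, 19 (2 points).
  x = 4: rhs = 20, matching y values: none (0 points).
  x = 5: rhs = 2, matching y values: 5, 18 (2 points).
  x = 6: rhs = 14, matching y values: none (0 points).
  x = 7: rhs = 16, matching y values: 4, 19 (2 points).
  x = 8: rhs = 14, matching y values: none (0 points).
  x = 9: rhs = 14, matching y values: none (0 points).
  x = 10: rhs = 22, matching y values: none (0 points).
  x = 11: rhs = 21, matching y values: none (0 points).
  x = 12: rhs = 17, matching y values: none (0 points).
  x = 13: rhs = 16, matching y values: 4, 19 (2 points).
  x = 14: rhs = 1, matching y values: 1, 22 (2 points).
  x = 15: rhs = 1, matching y values: 1, 22 (2 points).
  x = 16: rhs = 22, matching y values: none (0 points).
  x = 17: rhs = 1, matching y values: 1, 22 (2 points).
  x = 18: rhs = 13, matching y values: 6, 17 (2 points).
  x = 19: rhs = 18, matching y values: 8, 15 (2 points).
  x = 20: rhs = 22, matching y values: none (0 points).
  x = 21: rhs = 8, matching y values: 10, 13 (2 points).
  x = 22: rhs = 5, matching y values: none (0 points).
Total affine count: 20.
Full point count |E(F_23)| = 20 + 1 = 21.
Hasse bound: |21 − (23+1)| = |-3| = 3 ≤ 2√23 ≈ 9.5917 ✓.


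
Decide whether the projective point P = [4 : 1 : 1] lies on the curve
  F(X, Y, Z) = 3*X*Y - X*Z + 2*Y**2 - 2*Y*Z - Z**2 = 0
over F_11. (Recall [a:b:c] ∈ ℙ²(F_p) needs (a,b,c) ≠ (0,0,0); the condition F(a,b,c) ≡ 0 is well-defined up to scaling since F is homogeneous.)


F(4,1,1) ≡ 7 (mod 11); P is NOT on the curve.

Evaluate F(4, 1, 1) term-by-term (mod 11).
  3*X*Y ↦ 3·4·1·1 = 12
  -X*Z ↦ -1·4·1·1 = -4
  2*Y**2 ↦ 2·1·1·1 = 2
  -2*Y*Z ↦ -2·1·1·1 = -2
  -Z**2 ↦ -1·1·1·1 = -1
Sum: F(4, 1, 1) = (12) + (-4) + (2) + (-2) + (-1) = 7.
Reducing mod 11: 7 ≡ 7 (mod 11).
Since F(a, b, c) ≡ 7 ≠ 0 (mod 11), P does NOT lie on the curve.


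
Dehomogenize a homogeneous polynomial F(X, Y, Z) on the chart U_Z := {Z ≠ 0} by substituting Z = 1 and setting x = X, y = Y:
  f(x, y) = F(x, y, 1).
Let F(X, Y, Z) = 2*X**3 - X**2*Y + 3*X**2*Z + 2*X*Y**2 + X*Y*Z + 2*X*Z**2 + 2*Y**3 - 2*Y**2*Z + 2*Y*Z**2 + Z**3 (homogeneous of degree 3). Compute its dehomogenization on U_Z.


f(x, y) = 2*x**3 - x**2*y + 3*x**2 + 2*x*y**2 + x*y + 2*x + 2*y**3 - 2*y**2 + 2*y + 1

On U_Z we set Z = 1. Each monomial c·X^i·Y^j·Z^k in F becomes c·x^i·y^j·1^k = c·x^i·y^j.
Substituting Z = 1: F(X, Y, 1) = 2*x**3 - x**2*y + 3*x**2 + 2*x*y**2 + x*y + 2*x + 2*y**3 - 2*y**2 + 2*y + 1.
Note: deg(f) ≤ deg(F) = 3; strict inequality happens when F is divisible by Z (lost terms).


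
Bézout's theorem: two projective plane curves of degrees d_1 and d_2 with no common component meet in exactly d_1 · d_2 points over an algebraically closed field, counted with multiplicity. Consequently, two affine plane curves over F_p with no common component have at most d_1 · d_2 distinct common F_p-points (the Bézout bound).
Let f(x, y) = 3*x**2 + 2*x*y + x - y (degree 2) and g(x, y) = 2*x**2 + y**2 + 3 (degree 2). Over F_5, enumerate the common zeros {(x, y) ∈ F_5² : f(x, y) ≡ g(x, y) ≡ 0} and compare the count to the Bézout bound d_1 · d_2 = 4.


Common zeros: {(2, 2), (3, 2), (3, 3)}; count = 3; Bézout bound = 4.

deg(f) = 2, deg(g) = 2, so Bézout bound = 4.
Scan x ∈ F_5. For each x, list the y ∈ F_5 with f(x, y) ≡ 0 and those with g(x, y) ≡ 0 (mod 5); the common zeros in that column are the intersection.
  x = 0: f ≡ 0 at y ∈ {0}; g ≡ 0 at y ∈ ∅; common: ∅.
  x = 1: f ≡ 0 at y ∈ {1}; g ≡ 0 at y ∈ {0}; common: ∅.
  x = 2: f ≡ 0 at y ∈ {2}; g ≡ 0 at y ∈ {2, 3}; common: {2}.
  x = 3: f ≡ 0 at y ∈ {0, 1, 2, 3, 4}; g ≡ 0 at y ∈ {2, 3}; common: {2, 3}.
  x = 4: f ≡ 0 at y ∈ {4}; g ≡ 0 at y ∈ {0}; common: ∅.
Collecting: common zeros = {(2, 2), (3, 2), (3, 3)}, so the count is 3.
Comparison with the Bézout bound: 3 ≤ 4 = deg(f)·deg(g), as expected for curves with no common component (the affine F_5-count falls short of the bound because intersections may lie at infinity, over extension fields, or carry multiplicity).


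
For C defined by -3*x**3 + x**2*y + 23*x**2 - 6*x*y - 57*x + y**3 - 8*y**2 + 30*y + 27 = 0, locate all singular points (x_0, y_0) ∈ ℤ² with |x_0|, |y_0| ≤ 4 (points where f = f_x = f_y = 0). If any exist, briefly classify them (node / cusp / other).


Singular points: {(3, 3)}; classification: node.

Compute partial derivatives:
  f_x = -9*x**2 + 2*x*y + 46*x - 6*y - 57.
  f_y = x**2 - 6*x + 3*y**2 - 16*y + 30.
Scan x_0 ∈ {−4, ..., 4}. For each x_0, f_y(x_0, y) is a polynomial in y; find its integer roots y ∈ {−4, ..., 4}, then test f_x and f at those candidates.
  x = -4: f_y(-4, y) = 3*y**2 - 16*y + 70; no integer root y with |y| ≤ 4.
  x = -3: f_y(-3, y) = 3*y**2 - 16*y + 57; no integer root y with |y| ≤ 4.
  x = -2: f_y(-2, y) = 3*y**2 - 16*y + 46; no integer root y with |y| ≤ 4.
  x = -1: f_y(-1, y) = 3*y**2 - 16*y + 37; no integer root y with |y| ≤ 4.
  x = 0: f_y(0, y) = 3*y**2 - 16*y + 30; no integer root y with |y| ≤ 4.
  x = 1: f_y(1, y) = 3*y**2 - 16*y + 25; no integer root y with |y| ≤ 4.
  x = 2: f_y(2, y) = 3*y**2 - 16*y + 22; no integer root y with |y| ≤ 4.
  x = 3: f_y(3, y) = 3*y**2 - 16*y + 21; vanishes at y ∈ {3}. (3, 3): f_x = 0, f = 0 — SINGULAR.
  x = 4: f_y(4, y) = 3*y**2 - 16*y + 22; no integer root y with |y| ≤ 4.
Only singular point on the grid: (3, 3).
Classify: substitute x = 3 + u, y = 3 + v and expand: f = -3*u**3 + u**2*v - u**2 + v**3 + v**2.
No constant or linear terms (consistent with a singular point). Quadratic part: -u**2 + v**2. Cubic part: -3*u**3 + u**2*v + v**3.
The quadratic part v**2 - u**2 = (v − u)(v + u) splits into two distinct linear factors, so there are two distinct tangent lines y − 3 = ±(x − 3) — this is a node (ordinary double point).
Classification: node.


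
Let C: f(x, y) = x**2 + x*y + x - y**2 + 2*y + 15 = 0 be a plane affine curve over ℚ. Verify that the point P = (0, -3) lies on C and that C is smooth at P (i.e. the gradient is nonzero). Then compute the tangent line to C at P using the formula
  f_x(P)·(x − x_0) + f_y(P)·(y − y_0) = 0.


Tangent line at P: -2*x + 8*y + 24 = 0.

Step 1: f(0, -3) = 0, so P lies on C.
Step 2: partial derivatives
  f_x(x, y) = 2*x + y + 1, f_y(x, y) = x - 2*y + 2.
  f_x(P) = -2, f_y(P) = 8 (gradient nonzero, so P is smooth).
Step 3: tangent line at P: -2·(x − 0) + 8·(y − -3) = 0.
Expanding: -2*x + 8*y + 24 = 0.


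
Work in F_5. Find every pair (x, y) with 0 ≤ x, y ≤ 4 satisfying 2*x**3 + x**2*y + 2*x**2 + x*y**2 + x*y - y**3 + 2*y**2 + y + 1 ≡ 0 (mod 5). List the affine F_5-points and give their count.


Affine F_5-points: {(0, 3), (1, 0), (1, 1), (1, 2), (2, 0), (2, 1), (2, 3), (3, 1), (3, 3)}; count = 9.

For each of the 25 pairs (x, y) ∈ F_5², evaluate f(x, y) mod 5. Record the zeros.
  x = 0: [0↦1, 1↦3, 2↦3, 3↦0, 4↦3]  zeros at y ∈ {3}
  x = 1: [0↦0, 1↦0, 2↦0, 3↦4, 4↦1]  zeros at y ∈ {0, 1, 2}
  x = 2: [0↦0, 1↦0, 2↦2, 3↦0, 4↦3]  zeros at y ∈ {0, 1, 3}
  x = 3: [0↦3, 1↦0, 2↦1, 3↦0, 4↦1]  zeros at y ∈ {1, 3}
  x = 4: [0↦1, 1↦2, 2↦4, 3↦1, 4↦2]  zeros at y ∈ ∅
Collecting zeros: affine points = {(0, 3), (1, 0), (1, 1), (1, 2), (2, 0), (2, 1), (2, 3), (3, 1), (3, 3)}.
Total count |C(F_5)_aff| = 9.


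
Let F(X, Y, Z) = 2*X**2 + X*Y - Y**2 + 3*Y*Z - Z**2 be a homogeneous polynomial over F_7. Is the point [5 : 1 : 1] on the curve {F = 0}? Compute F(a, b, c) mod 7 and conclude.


F(5,1,1) ≡ 0 (mod 7); P is on the curve.

Evaluate F(5, 1, 1) term-by-term (mod 7).
  2*X**2 ↦ 2·25·1·1 = 50
  X*Y ↦ 1·5·1·1 = 5
  -Y**2 ↦ -1·1·1·1 = -1
  3*Y*Z ↦ 3·1·1·1 = 3
  -Z**2 ↦ -1·1·1·1 = -1
Sum: F(5, 1, 1) = (50) + (5) + (-1) + (3) + (-1) = 56.
Reducing mod 7: 56 ≡ 0 (mod 7).
Since F(a, b, c) ≡ 0 (mod 7), P lies on the curve.


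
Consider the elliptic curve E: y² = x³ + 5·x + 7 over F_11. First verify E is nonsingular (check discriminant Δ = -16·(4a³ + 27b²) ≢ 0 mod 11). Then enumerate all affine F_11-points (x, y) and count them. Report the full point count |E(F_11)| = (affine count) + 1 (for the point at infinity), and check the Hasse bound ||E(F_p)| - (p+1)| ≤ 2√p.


Affine points = {(2, 5), (2, 6), (3, 4), (3, 7), (4, 5), (4, 6), (5, 5), (5, 6), (6, 0), (7, 0), (8, 3), (8, 8), (9, 0), (10, 1), (10, 10)}; affine count = 15; |E(F_11)| = 16.

Discriminant check: Δ ∝ 4a³ + 27b² = 4·5³ + 27·7² = 4·125 + 27·49 ≡ 8 (mod 11). Nonzero ⇒ E is nonsingular.
For each x ∈ F_11, compute rhs = x³ + 5·x + 7 mod 11, then count y ∈ F_11 with y² ≡ rhs.
  x = 0: rhs = 7, matching y values: none (0 points).
  x = 1: rhs = 2, matching y values: none (0 points).
  x = 2: rhs = 3, matching y values: 5, 6 (2 points).
  x = 3: rhs = 5, matching y values: 4, 7 (2 points).
  x = 4: rhs = 3, matching y values: 5, 6 (2 points).
  x = 5: rhs = 3, matching y values: 5, 6 (2 points).
  x = 6: rhs = 0, matching y values: 0 (1 points).
  x = 7: rhs = 0, matching y values: 0 (1 points).
  x = 8: rhs = 9, matching y values: 3, 8 (2 points).
  x = 9: rhs = 0, matching y values: 0 (1 points).
  x = 10: rhs = 1, matching y values: 1, 10 (2 points).
Total affine count: 15.
Full point count |E(F_11)| = 15 + 1 = 16.
Hasse bound: |16 − (11+1)| = |4| = 4 ≤ 2√11 ≈ 6.6332 ✓.


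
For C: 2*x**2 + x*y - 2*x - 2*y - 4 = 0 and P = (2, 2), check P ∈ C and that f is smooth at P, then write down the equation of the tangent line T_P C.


Tangent line at P: 8*x - 16 = 0.

Step 1: f(2, 2) = 0, so P lies on C.
Step 2: partial derivatives
  f_x(x, y) = 4*x + y - 2, f_y(x, y) = x - 2.
  f_x(P) = 8, f_y(P) = 0 (gradient nonzero, so P is smooth).
Step 3: tangent line at P: 8·(x − 2) + 0·(y − 2) = 0.
Expanding: 8*x - 16 = 0.


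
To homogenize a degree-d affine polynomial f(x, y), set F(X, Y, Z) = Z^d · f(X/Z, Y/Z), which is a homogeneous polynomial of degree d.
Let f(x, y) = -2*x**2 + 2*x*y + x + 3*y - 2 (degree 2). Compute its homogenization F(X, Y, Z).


F(X, Y, Z) = -2*X**2 + 2*X*Y + X*Z + 3*Y*Z - 2*Z**2

deg(f) = 2.
Substitute x = X/Z, y = Y/Z into f, then multiply by Z^2.
  monomial -2·x^2·y^0 ↦ -2·X^2·Y^0·Z^0.
  monomial 2·x^1·y^1 ↦ 2·X^1·Y^1·Z^0.
  monomial 1·x^1·y^0 ↦ 1·X^1·Y^0·Z^1.
  monomial 3·x^0·y^1 ↦ 3·X^0·Y^1·Z^1.
  monomial -2·x^0·y^0 ↦ -2·X^0·Y^0·Z^2.
Collecting: F(X, Y, Z) = -2*X**2 + 2*X*Y + X*Z + 3*Y*Z - 2*Z**2.


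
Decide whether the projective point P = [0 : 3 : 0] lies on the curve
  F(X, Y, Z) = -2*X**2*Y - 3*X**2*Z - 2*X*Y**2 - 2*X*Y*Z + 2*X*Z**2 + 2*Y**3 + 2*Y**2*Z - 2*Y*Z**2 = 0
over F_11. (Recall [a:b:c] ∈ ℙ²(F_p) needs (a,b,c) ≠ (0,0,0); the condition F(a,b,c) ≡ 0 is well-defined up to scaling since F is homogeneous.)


F(0,3,0) ≡ 10 (mod 11); P is NOT on the curve.

Evaluate F(0, 3, 0) term-by-term (mod 11).
  -2*X**2*Y ↦ -2·0·3·1 = 0
  -3*X**2*Z ↦ -3·0·1·0 = 0
  -2*X*Y**2 ↦ -2·0·9·1 = 0
  -2*X*Y*Z ↦ -2·0·3·0 = 0
  2*X*Z**2 ↦ 2·0·1·0 = 0
  2*Y**3 ↦ 2·1·27·1 = 54
  2*Y**2*Z ↦ 2·1·9·0 = 0
  -2*Y*Z**2 ↦ -2·1·3·0 = 0
Sum: F(0, 3, 0) = (0) + (0) + (0) + (0) + (0) + (54) + (0) + (0) = 54.
Reducing mod 11: 54 ≡ 10 (mod 11).
Since F(a, b, c) ≡ 10 ≠ 0 (mod 11), P does NOT lie on the curve.


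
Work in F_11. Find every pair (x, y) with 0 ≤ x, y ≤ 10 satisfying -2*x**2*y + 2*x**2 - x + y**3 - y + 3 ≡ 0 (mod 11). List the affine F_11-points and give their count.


Affine F_11-points: {(1, 3), (3, 1), (4, 7), (6, 7), (7, 3)}; count = 5.

For each of the 121 pairs (x, y) ∈ F_11², evaluate f(x, y) mod 11. Record the zeros.
  x = 0: [0↦3, 1↦3, 2↦9, 3↦5, 4↦8, 5↦2, 6↦4, 7↦9, 8↦1, 9↦8, 10↦3]  zeros at y ∈ ∅
  x = 1: [0↦4, 1↦2, 2↦6, 3↦0, 4↦1, 5↦4, 6↦4, 7↦7, 8↦8, 9↦2, 10↦6]  zeros at y ∈ {3}
  x = 2: [0↦9, 1↦1, 2↦10, 3↦9, 4↦4, 5↦1, 6↦6, 7↦3, 8↦9, 9↦8, 10↦6]  zeros at y ∈ ∅
  x = 3: [0↦7, 1↦0, 2↦10, 3↦10, 4↦6, 5↦4, 6↦10, 7↦8, 8↦4, 9↦4, 10↦3]  zeros at y ∈ {1}
  x = 4: [0↦9, 1↦10, 2↦6, 3↦3, 4↦7, 5↦2, 6↦5, 7↦0, 8↦4, 9↦1, 10↦8]  zeros at y ∈ {7}
  x = 5: [0↦4, 1↦9, 2↦9, 3↦10, 4↦7, 5↦6, 6↦2, 7↦1, 8↦9, 9↦10, 10↦10]  zeros at y ∈ ∅
  x = 6: [0↦3, 1↦8, 2↦8, 3↦9, 4↦6, 5↦5, 6↦1, 7↦0, 8↦8, 9↦9, 10↦9]  zeros at y ∈ {7}
  x = 7: [0↦6, 1↦7, 2↦3, 3↦0, 4↦4, 5↦10, 6↦2, 7↦8, 8↦1, 9↦9, 10↦5]  zeros at y ∈ {3}
  x = 8: [0↦2, 1↦6, 2↦5, 3↦5, 4↦1, 5↦10, 6↦5, 7↦3, 8↦10, 9↦10, 10↦9]  zeros at y ∈ ∅
  x = 9: [0↦2, 1↦5, 2↦3, 3↦2, 4↦8, 5↦5, 6↦10, 7↦7, 8↦2, 9↦1, 10↦10]  zeros at y ∈ ∅
  x = 10: [0↦6, 1↦4, 2↦8, 3↦2, 4↦3, 5↦6, 6↦6, 7↦9, 8↦10, 9↦4, 10↦8]  zeros at y ∈ ∅
Collecting zeros: affine points = {(1, 3), (3, 1), (4, 7), (6, 7), (7, 3)}.
Total count |C(F_11)_aff| = 5.


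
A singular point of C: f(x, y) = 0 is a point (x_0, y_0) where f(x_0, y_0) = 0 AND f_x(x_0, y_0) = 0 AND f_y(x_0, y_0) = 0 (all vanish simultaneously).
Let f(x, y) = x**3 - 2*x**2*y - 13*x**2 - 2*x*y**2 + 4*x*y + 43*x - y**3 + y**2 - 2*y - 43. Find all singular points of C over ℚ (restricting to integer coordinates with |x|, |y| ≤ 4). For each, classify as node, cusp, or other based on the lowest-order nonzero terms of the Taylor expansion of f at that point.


Singular points: {(3, -2)}; classification: cusp.

Compute partial derivatives:
  f_x = 3*x**2 - 4*x*y - 26*x - 2*y**2 + 4*y + 43.
  f_y = -2*x**2 - 4*x*y + 4*x - 3*y**2 + 2*y - 2.
Scan x_0 ∈ {−4, ..., 4}. For each x_0, f_y(x_0, y) is a polynomial in y; find its integer roots y ∈ {−4, ..., 4}, then test f_x and f at those candidates.
  x = -4: f_y(-4, y) = -3*y**2 + 18*y - 50; no integer root y with |y| ≤ 4.
  x = -3: f_y(-3, y) = -3*y**2 + 14*y - 32; no integer root y with |y| ≤ 4.
  x = -2: f_y(-2, y) = -3*y**2 + 10*y - 18; no integer root y with |y| ≤ 4.
  x = -1: f_y(-1, y) = -3*y**2 + 6*y - 8; no integer root y with |y| ≤ 4.
  x = 0: f_y(0, y) = -3*y**2 + 2*y - 2; no integer root y with |y| ≤ 4.
  x = 1: f_y(1, y) = -3*y**2 - 2*y; vanishes at y ∈ {0}. (1, 0): f_x = 20 ≠ 0.
  x = 2: f_y(2, y) = -3*y**2 - 6*y - 2; no integer root y with |y| ≤ 4.
  x = 3: f_y(3, y) = -3*y**2 - 10*y - 8; vanishes at y ∈ {-2}. (3, -2): f_x = 0, f = 0 — SINGULAR.
  x = 4: f_y(4, y) = -3*y**2 - 14*y - 18; no integer root y with |y| ≤ 4.
Only singular point on the grid: (3, -2).
Classify: substitute x = 3 + u, y = -2 + v and expand: f = u**3 - 2*u**2*v - 2*u*v**2 - v**3 + v**2.
No constant or linear terms (consistent with a singular point). Quadratic part: v**2. Cubic part: u**3 - 2*u**2*v - 2*u*v**2 - v**3.
The quadratic part v**2 is a perfect square, so there is a single (double) tangent line v = 0, i.e. y = -2. Restricting the cubic part to that line (v = 0) leaves u**3 ≠ 0, so f is not divisible by v and the branch is v² ≈ -u**3 to lowest order — this is a cusp.
Classification: cusp.


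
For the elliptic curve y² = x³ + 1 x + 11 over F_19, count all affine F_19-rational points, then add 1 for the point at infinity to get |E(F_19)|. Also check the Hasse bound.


Affine points = {(0, 7), (0, 12), (6, 9), (6, 10), (7, 0), (11, 2), (11, 17), (13, 6), (13, 13), (15, 0), (16, 0), (17, 1), (17, 18), (18, 3), (18, 16)}; affine count = 15; |E(F_19)| = 16.

Discriminant check: Δ ∝ 4a³ + 27b² = 4·1³ + 27·11² = 4·1 + 27·121 ≡ 3 (mod 19). Nonzero ⇒ E is nonsingular.
For each x ∈ F_19, compute rhs = x³ + 1·x + 11 mod 19, then count y ∈ F_19 with y² ≡ rhs.
  x = 0: rhs = 11, matching y values: 7, 12 (2 points).
  x = 1: rhs = 13, matching y values: none (0 points).
  x = 2: rhs = 2, matching y values: none (0 points).
  x = 3: rhs = 3, matching y values: none (0 points).
  x = 4: rhs = 3, matching y values: none (0 points).
  x = 5: rhs = 8, matching y values: none (0 points).
  x = 6: rhs = 5, matching y values: 9, 10 (2 points).
  x = 7: rhs = 0, matching y values: 0 (1 points).
  x = 8: rhs = 18, matching y values: none (0 points).
  x = 9: rhs = 8, matching y values: none (0 points).
  x = 10: rhs = 14, matching y values: none (0 points).
  x = 11: rhs = 4, matching y values: 2, 17 (2 points).
  x = 12: rhs = 3, matching y values: none (0 points).
  x = 13: rhs = 17, matching y values: 6, 13 (2 points).
  x = 14: rhs = 14, matching y values: none (0 points).
  x = 15: rhs = 0, matching y values: 0 (1 points).
  x = 16: rhs = 0, matching y values: 0 (1 points).
  x = 17: rhs = 1, matching y values: 1, 18 (2 points).
  x = 18: rhs = 9, matching y values: 3, 16 (2 points).
Total affine count: 15.
Full point count |E(F_19)| = 15 + 1 = 16.
Hasse bound: |16 − (19+1)| = |-4| = 4 ≤ 2√19 ≈ 8.7178 ✓.


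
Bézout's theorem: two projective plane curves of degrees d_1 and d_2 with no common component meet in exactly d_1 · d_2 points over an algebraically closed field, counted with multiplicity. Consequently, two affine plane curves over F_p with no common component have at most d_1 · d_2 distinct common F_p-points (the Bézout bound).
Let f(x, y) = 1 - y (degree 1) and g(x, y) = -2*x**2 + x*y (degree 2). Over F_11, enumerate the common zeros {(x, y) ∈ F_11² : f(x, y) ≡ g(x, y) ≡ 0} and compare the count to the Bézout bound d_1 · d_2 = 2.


Common zeros: {(0, 1), (6, 1)}; count = 2; Bézout bound = 2.

deg(f) = 1, deg(g) = 2, so Bézout bound = 2.
Scan x ∈ F_11. For each x, list the y ∈ F_11 with f(x, y) ≡ 0 and those with g(x, y) ≡ 0 (mod 11); the common zeros in that column are the intersection.
  x = 0: f ≡ 0 at y ∈ {1}; g ≡ 0 at y ∈ {0, 1, 2, 3, 4, 5, 6, 7, 8, 9, 10}; common: {1}.
  x = 1: f ≡ 0 at y ∈ {1}; g ≡ 0 at y ∈ {2}; common: ∅.
  x = 2: f ≡ 0 at y ∈ {1}; g ≡ 0 at y ∈ {4}; common: ∅.
  x = 3: f ≡ 0 at y ∈ {1}; g ≡ 0 at y ∈ {6}; common: ∅.
  x = 4: f ≡ 0 at y ∈ {1}; g ≡ 0 at y ∈ {8}; common: ∅.
  x = 5: f ≡ 0 at y ∈ {1}; g ≡ 0 at y ∈ {10}; common: ∅.
  x = 6: f ≡ 0 at y ∈ {1}; g ≡ 0 at y ∈ {1}; common: {1}.
  x = 7: f ≡ 0 at y ∈ {1}; g ≡ 0 at y ∈ {3}; common: ∅.
  x = 8: f ≡ 0 at y ∈ {1}; g ≡ 0 at y ∈ {5}; common: ∅.
  x = 9: f ≡ 0 at y ∈ {1}; g ≡ 0 at y ∈ {7}; common: ∅.
  x = 10: f ≡ 0 at y ∈ {1}; g ≡ 0 at y ∈ {9}; common: ∅.
Collecting: common zeros = {(0, 1), (6, 1)}, so the count is 2.
Comparison with the Bézout bound: 2 ≤ 2 = deg(f)·deg(g), as expected for curves with no common component (the bound is attained).


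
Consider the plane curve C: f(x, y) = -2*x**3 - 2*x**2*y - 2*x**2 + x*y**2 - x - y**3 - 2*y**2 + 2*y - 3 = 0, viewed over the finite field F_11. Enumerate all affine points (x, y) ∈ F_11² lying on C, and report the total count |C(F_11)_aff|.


Affine F_11-points: {(0, 8), (1, 3), (1, 4), (2, 10), (3, 7), (4, 4), (5, 0), (5, 6), (5, 8), (8, 8), (9, 9), (10, 2)}; count = 12.

For each of the 121 pairs (x, y) ∈ F_11², evaluate f(x, y) mod 11. Record the zeros.
  x = 0: [0↦8, 1↦7, 2↦7, 3↦2, 4↦8, 5↦8, 6↦7, 7↦10, 8↦0, 9↦4, 10↦5]  zeros at y ∈ {8}
  x = 1: [0↦3, 1↦1, 2↦2, 3↦0, 4↦0, 5↦7, 6↦4, 7↦7, 8↦10, 9↦7, 10↦3]  zeros at y ∈ {3, 4}
  x = 2: [0↦4, 1↦8, 2↦6, 3↦3, 4↦4, 5↦3, 6↦5, 7↦4, 8↦5, 9↦2, 10↦0]  zeros at y ∈ {10}
  x = 3: [0↦10, 1↦5, 2↦7, 3↦10, 4↦8, 5↦6, 6↦9, 7↦0, 8↦6, 9↦10, 10↦6]  zeros at y ∈ {7}
  x = 4: [0↦9, 1↦2, 2↦4, 3↦9, 4↦0, 5↦4, 6↦4, 7↦5, 8↦1, 9↦8, 10↦9]  zeros at y ∈ {4}
  x = 5: [0↦0, 1↦9, 2↦7, 3↦10, 4↦1, 5↦7, 6↦0, 7↦7, 8↦0, 9↦6, 10↦8]  zeros at y ∈ {0, 6, 8}
  x = 6: [0↦4, 1↦3, 2↦4, 3↦1, 4↦10, 5↦3, 6↦7, 7↦5, 8↦2, 9↦3, 10↦2]  zeros at y ∈ ∅
  x = 7: [0↦9, 1↦5, 2↦5, 3↦3, 4↦4, 5↦2, 6↦2, 7↦9, 8↦6, 9↦9, 10↦1]  zeros at y ∈ ∅
  x = 8: [0↦3, 1↦3, 2↦9, 3↦4, 4↦4, 5↦3, 6↦6, 7↦7, 8↦0, 9↦1, 10↦4]  zeros at y ∈ {8}
  x = 9: [0↦7, 1↦7, 2↦4, 3↦3, 4↦9, 5↦5, 6↦7, 7↦9, 8↦5, 9↦0, 10↦10]  zeros at y ∈ {9}
  x = 10: [0↦9, 1↦5, 2↦0, 3↦10, 4↦7, 5↦7, 6↦4, 7↦3, 8↦9, 9↦5, 10↦7]  zeros at y ∈ {2}
Collecting zeros: affine points = {(0, 8), (1, 3), (1, 4), (2, 10), (3, 7), (4, 4), (5, 0), (5, 6), (5, 8), (8, 8), (9, 9), (10, 2)}.
Total count |C(F_11)_aff| = 12.


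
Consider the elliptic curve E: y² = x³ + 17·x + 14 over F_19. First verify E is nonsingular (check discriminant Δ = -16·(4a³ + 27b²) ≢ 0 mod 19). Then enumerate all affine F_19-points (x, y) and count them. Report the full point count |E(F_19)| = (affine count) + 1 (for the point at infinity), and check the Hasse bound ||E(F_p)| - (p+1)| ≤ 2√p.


Affine points = {(3, 4), (3, 15), (6, 3), (6, 16), (7, 1), (7, 18), (8, 4), (8, 15), (10, 5), (10, 14), (13, 0)}; affine count = 11; |E(F_19)| = 12.

Discriminant check: Δ ∝ 4a³ + 27b² = 4·17³ + 27·14² = 4·4913 + 27·196 ≡ 16 (mod 19). Nonzero ⇒ E is nonsingular.
For each x ∈ F_19, compute rhs = x³ + 17·x + 14 mod 19, then count y ∈ F_19 with y² ≡ rhs.
  x = 0: rhs = 14, matching y values: none (0 points).
  x = 1: rhs = 13, matching y values: none (0 points).
  x = 2: rhs = 18, matching y values: none (0 points).
  x = 3: rhs = 16, matching y values: 4, 15 (2 points).
  x = 4: rhs = 13, matching y values: none (0 points).
  x = 5: rhs = 15, matching y values: none (0 points).
  x = 6: rhs = 9, matching y values: 3, 16 (2 points).
  x = 7: rhs = 1, matching y values: 1, 18 (2 points).
  x = 8: rhs = 16, matching y values: 4, 15 (2 points).
  x = 9: rhs = 3, matching y values: none (0 points).
  x = 10: rhs = 6, matching y values: 5, 14 (2 points).
  x = 11: rhs = 12, matching y values: none (0 points).
  x = 12: rhs = 8, matching y values: none (0 points).
  x = 13: rhs = 0, matching y values: 0 (1 points).
  x = 14: rhs = 13, matching y values: none (0 points).
  x = 15: rhs = 15, matching y values: none (0 points).
  x = 16: rhs = 12, matching y values: none (0 points).
  x = 17: rhs = 10, matching y values: none (0 points).
  x = 18: rhs = 15, matching y values: none (0 points).
Total affine count: 11.
Full point count |E(F_19)| = 11 + 1 = 12.
Hasse bound: |12 − (19+1)| = |-8| = 8 ≤ 2√19 ≈ 8.7178 ✓.


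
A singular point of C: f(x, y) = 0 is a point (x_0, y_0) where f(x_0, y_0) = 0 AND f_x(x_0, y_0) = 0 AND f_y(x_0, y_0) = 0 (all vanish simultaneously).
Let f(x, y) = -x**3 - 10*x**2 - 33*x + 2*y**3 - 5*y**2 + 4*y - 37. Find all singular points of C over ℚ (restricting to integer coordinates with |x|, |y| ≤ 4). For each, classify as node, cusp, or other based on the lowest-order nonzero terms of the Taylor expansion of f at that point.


Singular points: {(-3, 1)}; classification: node.

Compute partial derivatives:
  f_x = -3*x**2 - 20*x - 33.
  f_y = 6*y**2 - 10*y + 4.
Scan x_0 ∈ {−4, ..., 4}. For each x_0, f_y(x_0, y) is a polynomial in y; find its integer roots y ∈ {−4, ..., 4}, then test f_x and f at those candidates.
  x = -4: f_y(-4, y) = 6*y**2 - 10*y + 4; vanishes at y ∈ {1}. (-4, 1): f_x = -1 ≠ 0.
  x = -3: f_y(-3, y) = 6*y**2 - 10*y + 4; vanishes at y ∈ {1}. (-3, 1): f_x = 0, f = 0 — SINGULAR.
  x = -2: f_y(-2, y) = 6*y**2 - 10*y + 4; vanishes at y ∈ {1}. (-2, 1): f_x = -5 ≠ 0.
  x = -1: f_y(-1, y) = 6*y**2 - 10*y + 4; vanishes at y ∈ {1}. (-1, 1): f_x = -16 ≠ 0.
  x = 0: f_y(0, y) = 6*y**2 - 10*y + 4; vanishes at y ∈ {1}. (0, 1): f_x = -33 ≠ 0.
  x = 1: f_y(1, y) = 6*y**2 - 10*y + 4; vanishes at y ∈ {1}. (1, 1): f_x = -56 ≠ 0.
  x = 2: f_y(2, y) = 6*y**2 - 10*y + 4; vanishes at y ∈ {1}. (2, 1): f_x = -85 ≠ 0.
  x = 3: f_y(3, y) = 6*y**2 - 10*y + 4; vanishes at y ∈ {1}. (3, 1): f_x = -120 ≠ 0.
  x = 4: f_y(4, y) = 6*y**2 - 10*y + 4; vanishes at y ∈ {1}. (4, 1): f_x = -161 ≠ 0.
Only singular point on the grid: (-3, 1).
Classify: substitute x = -3 + u, y = 1 + v and expand: f = -u**3 - u**2 + 2*v**3 + v**2.
No constant or linear terms (consistent with a singular point). Quadratic part: -u**2 + v**2. Cubic part: -u**3 + 2*v**3.
The quadratic part v**2 - u**2 = (v − u)(v + u) splits into two distinct linear factors, so there are two distinct tangent lines y − 1 = ±(x − -3) — this is a node (ordinary double point).
Classification: node.


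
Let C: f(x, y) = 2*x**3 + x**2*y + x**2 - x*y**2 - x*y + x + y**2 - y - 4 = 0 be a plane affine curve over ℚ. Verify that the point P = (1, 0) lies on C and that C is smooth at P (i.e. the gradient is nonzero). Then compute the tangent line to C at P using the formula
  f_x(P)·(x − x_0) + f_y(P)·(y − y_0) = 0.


Tangent line at P: 9*x - y - 9 = 0.

Step 1: f(1, 0) = 0, so P lies on C.
Step 2: partial derivatives
  f_x(x, y) = 6*x**2 + 2*x*y + 2*x - y**2 - y + 1, f_y(x, y) = x**2 - 2*x*y - x + 2*y - 1.
  f_x(P) = 9, f_y(P) = -1 (gradient nonzero, so P is smooth).
Step 3: tangent line at P: 9·(x − 1) + -1·(y − 0) = 0.
Expanding: 9*x - y - 9 = 0.


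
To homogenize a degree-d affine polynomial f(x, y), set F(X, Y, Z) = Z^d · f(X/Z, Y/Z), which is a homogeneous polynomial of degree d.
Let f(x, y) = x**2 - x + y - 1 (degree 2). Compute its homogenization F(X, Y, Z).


F(X, Y, Z) = X**2 - X*Z + Y*Z - Z**2

deg(f) = 2.
Substitute x = X/Z, y = Y/Z into f, then multiply by Z^2.
  monomial 1·x^2·y^0 ↦ 1·X^2·Y^0·Z^0.
  monomial -1·x^1·y^0 ↦ -1·X^1·Y^0·Z^1.
  monomial 1·x^0·y^1 ↦ 1·X^0·Y^1·Z^1.
  monomial -1·x^0·y^0 ↦ -1·X^0·Y^0·Z^2.
Collecting: F(X, Y, Z) = X**2 - X*Z + Y*Z - Z**2.


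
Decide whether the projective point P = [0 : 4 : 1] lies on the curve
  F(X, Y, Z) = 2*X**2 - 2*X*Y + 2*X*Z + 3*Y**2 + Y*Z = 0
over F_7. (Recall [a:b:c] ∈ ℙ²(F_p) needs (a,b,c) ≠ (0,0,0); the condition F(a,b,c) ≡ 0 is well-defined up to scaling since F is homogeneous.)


F(0,4,1) ≡ 3 (mod 7); P is NOT on the curve.

Evaluate F(0, 4, 1) term-by-term (mod 7).
  2*X**2 ↦ 2·0·1·1 = 0
  -2*X*Y ↦ -2·0·4·1 = 0
  2*X*Z ↦ 2·0·1·1 = 0
  3*Y**2 ↦ 3·1·16·1 = 48
  Y*Z ↦ 1·1·4·1 = 4
Sum: F(0, 4, 1) = (0) + (0) + (0) + (48) + (4) = 52.
Reducing mod 7: 52 ≡ 3 (mod 7).
Since F(a, b, c) ≡ 3 ≠ 0 (mod 7), P does NOT lie on the curve.


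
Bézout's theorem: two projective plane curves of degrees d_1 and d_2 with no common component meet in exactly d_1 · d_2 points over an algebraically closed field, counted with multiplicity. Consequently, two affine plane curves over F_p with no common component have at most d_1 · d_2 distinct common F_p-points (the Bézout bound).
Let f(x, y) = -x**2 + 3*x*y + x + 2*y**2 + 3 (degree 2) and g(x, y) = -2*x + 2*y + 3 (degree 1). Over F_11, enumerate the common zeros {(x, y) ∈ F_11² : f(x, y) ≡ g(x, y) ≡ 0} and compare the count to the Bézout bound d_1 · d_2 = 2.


Common zeros: ∅; count = 0; Bézout bound = 2.

deg(f) = 2, deg(g) = 1, so Bézout bound = 2.
Scan x ∈ F_11. For each x, list the y ∈ F_11 with f(x, y) ≡ 0 and those with g(x, y) ≡ 0 (mod 11); the common zeros in that column are the intersection.
  x = 0: f ≡ 0 at y ∈ {2, 9}; g ≡ 0 at y ∈ {4}; common: ∅.
  x = 1: f ≡ 0 at y ∈ ∅; g ≡ 0 at y ∈ {5}; common: ∅.
  x = 2: f ≡ 0 at y ∈ ∅; g ≡ 0 at y ∈ {6}; common: ∅.
  x = 3: f ≡ 0 at y ∈ ∅; g ≡ 0 at y ∈ {7}; common: ∅.
  x = 4: f ≡ 0 at y ∈ ∅; g ≡ 0 at y ∈ {8}; common: ∅.
  x = 5: f ≡ 0 at y ∈ {1, 8}; g ≡ 0 at y ∈ {9}; common: ∅.
  x = 6: f ≡ 0 at y ∈ {4, 9}; g ≡ 0 at y ∈ {10}; common: ∅.
  x = 7: f ≡ 0 at y ∈ {2, 4}; g ≡ 0 at y ∈ {0}; common: ∅.
  x = 8: f ≡ 0 at y ∈ ∅; g ≡ 0 at y ∈ {1}; common: ∅.
  x = 9: f ≡ 0 at y ∈ {6, 8}; g ≡ 0 at y ∈ {2}; common: ∅.
  x = 10: f ≡ 0 at y ∈ {1, 6}; g ≡ 0 at y ∈ {3}; common: ∅.
Collecting: common zeros = ∅, so the count is 0.
Comparison with the Bézout bound: 0 ≤ 2 = deg(f)·deg(g), as expected for curves with no common component (the affine F_11-count falls short of the bound because intersections may lie at infinity, over extension fields, or carry multiplicity).
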